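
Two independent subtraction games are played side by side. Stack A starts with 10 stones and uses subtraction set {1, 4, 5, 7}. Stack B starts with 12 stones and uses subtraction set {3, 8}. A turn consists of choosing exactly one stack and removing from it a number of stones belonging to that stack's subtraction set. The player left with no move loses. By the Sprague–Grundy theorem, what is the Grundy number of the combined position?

0

Stack A, S = {1, 4, 5, 7}:
G(0) = 0
G(1) = mex{0} = 1
G(2) = mex{1} = 0
G(3) = mex{0} = 1
G(4) = mex{1,0} = 2
G(5) = mex{2,1,0} = 3
G(6) = mex{3,0,1} = 2
G(7) = mex{2,1,0,0} = 3
G(8) = mex{3,2,1,1} = 0
G(9) = mex{0,3,2,0} = 1
G(10) = mex{1,2,3,1} = 0
G_A(10) = 0.
Stack B, S = {3, 8}:
n :  0  1  2  3  4  5  6  7  8  9 10 11 12
G :  0  0  0  1  1  1  0  0  2  1  1  0  0
G_B(12) = 0.
Combined Grundy value = 0 ⊕ 0 = 0.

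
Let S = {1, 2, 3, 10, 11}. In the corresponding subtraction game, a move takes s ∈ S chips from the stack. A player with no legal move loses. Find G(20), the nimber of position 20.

0

n :  0  1  2  3  4  5  6  7  8  9 10 11 12 13 14 15 16 17 18 19 20
G :  0  1  2  3  0  1  2  3  0  1  2  3  0  1  2  3  0  1  2  3  0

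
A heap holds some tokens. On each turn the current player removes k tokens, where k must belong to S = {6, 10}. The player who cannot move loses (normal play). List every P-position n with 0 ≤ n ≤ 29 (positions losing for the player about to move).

0, 1, 2, 3, 4, 5, 16, 17, 18, 19, 20, 21

n :  0  1  2  3  4  5  6  7  8  9 10 11 12 13 14 15 16 17 18 19 20 21 22 23 24 25 26 27 28 29
G :  0  0  0  0  0  0  1  1  1  1  1  1  2  2  2  2  0  0  0  0  0  0  1  1  1  1  1  1  2  2
P-positions are exactly the n with G(n) = 0.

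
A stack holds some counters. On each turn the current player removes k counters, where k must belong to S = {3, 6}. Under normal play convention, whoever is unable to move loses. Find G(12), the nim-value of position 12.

1

G(0) = 0
G(1) = mex{} = 0
G(2) = mex{} = 0
G(3) = mex{0} = 1
G(4) = mex{0} = 1
G(5) = mex{0} = 1
G(6) = mex{1,0} = 2
G(7) = mex{1,0} = 2
G(8) = mex{1,0} = 2
G(9) = mex{2,1} = 0
G(10) = mex{2,1} = 0
G(11) = mex{2,1} = 0
G(12) = mex{0,2} = 1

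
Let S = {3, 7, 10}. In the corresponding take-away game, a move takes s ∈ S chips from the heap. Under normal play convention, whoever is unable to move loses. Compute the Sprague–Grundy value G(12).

2

n :  0  1  2  3  4  5  6  7  8  9 10 11 12
G :  0  0  0  1  1  1  0  2  2  1  3  3  2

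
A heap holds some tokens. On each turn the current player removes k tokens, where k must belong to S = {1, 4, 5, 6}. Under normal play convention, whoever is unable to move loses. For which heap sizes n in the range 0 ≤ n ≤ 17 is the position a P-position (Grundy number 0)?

0, 2, 9, 11

n :  0  1  2  3  4  5  6  7  8  9 10 11 12 13 14 15 16 17
G :  0  1  0  1  2  3  2  3  4  0  1  0  1  2  3  2  3  4
P-positions are exactly the n with G(n) = 0.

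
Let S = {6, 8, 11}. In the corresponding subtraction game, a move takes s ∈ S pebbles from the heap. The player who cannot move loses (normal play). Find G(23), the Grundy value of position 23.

n :  0  1  2  3  4  5  6  7  8  9 10 11 12 13 14 15 16 17 18 19 20 21 22 23
G :  0  0  0  0  0  0  1  1  1  1  1  1  2  2  2  2  2  0  0  0  0  0  0  1

1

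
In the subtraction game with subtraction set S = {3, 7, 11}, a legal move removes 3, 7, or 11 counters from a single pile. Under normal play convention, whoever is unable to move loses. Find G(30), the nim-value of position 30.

G(0) = 0
G(1) = mex{} = 0
G(2) = mex{} = 0
G(3) = mex{0} = 1
G(4) = mex{0} = 1
G(5) = mex{0} = 1
G(6) = mex{1} = 0
G(7) = mex{1,0} = 2
G(8) = mex{1,0} = 2
G(9) = mex{0,0} = 1
G(10) = mex{2,1} = 0
G(11) = mex{2,1,0} = 3
G(12) = mex{1,1,0} = 2
G(13) = mex{0,0,0} = 1
G(14) = mex{3,2,1} = 0
G(15) = mex{2,2,1} = 0
G(16) = mex{1,1,1} = 0
G(17) = mex{0,0,0} = 1
G(18) = mex{0,3,2} = 1
G(19) = mex{0,2,2} = 1
G(20) = mex{1,1,1} = 0
G(21) = mex{1,0,0} = 2
G(22) = mex{1,0,3} = 2
G(23) = mex{0,0,2} = 1
G(24) = mex{2,1,1} = 0
G(25) = mex{2,1,0} = 3
G(26) = mex{1,1,0} = 2
G(27) = mex{0,0,0} = 1
G(28) = mex{3,2,1} = 0
G(29) = mex{2,2,1} = 0
G(30) = mex{1,1,1} = 0

0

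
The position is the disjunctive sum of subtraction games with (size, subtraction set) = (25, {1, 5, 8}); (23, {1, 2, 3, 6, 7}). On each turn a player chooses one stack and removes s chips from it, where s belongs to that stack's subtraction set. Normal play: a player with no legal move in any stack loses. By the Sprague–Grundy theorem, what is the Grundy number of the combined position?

1

Stack A, S = {1, 5, 8}:
n :  0  1  2  3  4  5  6  7  8  9 10 11 12 13 14 15 16 17 18 19 20 21 22 23 24 25
G :  0  1  0  1  0  1  0  1  2  3  2  3  2  0  1  0  1  0  1  0  1  2  3  2  3  2
G_A(25) = 2.
Stack B, S = {1, 2, 3, 6, 7}:
G(0) = 0
G(1) = mex{0} = 1
G(2) = mex{1,0} = 2
G(3) = mex{2,1,0} = 3
G(4) = mex{3,2,1} = 0
G(5) = mex{0,3,2} = 1
G(6) = mex{1,0,3,0} = 2
G(7) = mex{2,1,0,1,0} = 3
G(8) = mex{3,2,1,2,1} = 0
G(9) = mex{0,3,2,3,2} = 1
G(10) = mex{1,0,3,0,3} = 2
G(11) = mex{2,1,0,1,0} = 3
G(12) = mex{3,2,1,2,1} = 0
G(13) = mex{0,3,2,3,2} = 1
G(14) = mex{1,0,3,0,3} = 2
G(15) = mex{2,1,0,1,0} = 3
G(16) = mex{3,2,1,2,1} = 0
G(17) = mex{0,3,2,3,2} = 1
G(18) = mex{1,0,3,0,3} = 2
G(19) = mex{2,1,0,1,0} = 3
G(20) = mex{3,2,1,2,1} = 0
G(21) = mex{0,3,2,3,2} = 1
G(22) = mex{1,0,3,0,3} = 2
G(23) = mex{2,1,0,1,0} = 3
G_B(23) = 3.
Combined Grundy value = 2 ⊕ 3 = 1.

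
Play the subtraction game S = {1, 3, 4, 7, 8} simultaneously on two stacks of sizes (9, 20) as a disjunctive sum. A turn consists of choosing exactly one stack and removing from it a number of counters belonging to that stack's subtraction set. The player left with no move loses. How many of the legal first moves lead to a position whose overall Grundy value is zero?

All stacks use S = {1, 3, 4, 7, 8}:
n :  0  1  2  3  4  5  6  7  8  9 10 11 12 13 14 15 16 17 18 19 20
G :  0  1  0  1  2  3  2  3  4  5  4  0  1  0  1  2  3  2  3  4  5
Stack A: G(9) = 5.
Stack B: G(20) = 5.
Combined Grundy value = 5 ⊕ 5 = 0.
A winning move leaves total XOR = 0, i.e. changes one component's Grundy value g to g ⊕ X where X is the current total.
Stack A: target g' = 5⊕0 = 5, but every legal move changes the Grundy value (mex property), so 0 moves.
Stack B: target g' = 5⊕0 = 5, but every legal move changes the Grundy value (mex property), so 0 moves.

0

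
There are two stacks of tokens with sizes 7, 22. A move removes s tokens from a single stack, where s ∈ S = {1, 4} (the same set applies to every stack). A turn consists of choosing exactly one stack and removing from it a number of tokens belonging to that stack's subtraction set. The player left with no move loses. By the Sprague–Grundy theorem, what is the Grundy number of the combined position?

All stacks use S = {1, 4}:
n :  0  1  2  3  4  5  6  7  8  9 10 11 12 13 14 15 16 17 18 19 20 21 22
G :  0  1  0  1  2  0  1  0  1  2  0  1  0  1  2  0  1  0  1  2  0  1  0
Stack A: G(7) = 0.
Stack B: G(22) = 0.
Combined Grundy value = 0 ⊕ 0 = 0.

0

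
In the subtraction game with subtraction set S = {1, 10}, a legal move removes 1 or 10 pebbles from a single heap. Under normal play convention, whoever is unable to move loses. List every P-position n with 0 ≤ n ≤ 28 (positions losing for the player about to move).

0, 2, 4, 6, 8, 11, 13, 15, 17, 19, 22, 24, 26, 28

G(0) = 0
G(1) = mex{0} = 1
G(2) = mex{1} = 0
G(3) = mex{0} = 1
G(4) = mex{1} = 0
G(5) = mex{0} = 1
G(6) = mex{1} = 0
G(7) = mex{0} = 1
G(8) = mex{1} = 0
G(9) = mex{0} = 1
G(10) = mex{1,0} = 2
G(11) = mex{2,1} = 0
G(12) = mex{0,0} = 1
G(13) = mex{1,1} = 0
G(14) = mex{0,0} = 1
G(15) = mex{1,1} = 0
G(16) = mex{0,0} = 1
G(17) = mex{1,1} = 0
G(18) = mex{0,0} = 1
G(19) = mex{1,1} = 0
G(20) = mex{0,2} = 1
G(21) = mex{1,0} = 2
G(22) = mex{2,1} = 0
G(23) = mex{0,0} = 1
G(24) = mex{1,1} = 0
G(25) = mex{0,0} = 1
G(26) = mex{1,1} = 0
G(27) = mex{0,0} = 1
G(28) = mex{1,1} = 0
P-positions are exactly the n with G(n) = 0.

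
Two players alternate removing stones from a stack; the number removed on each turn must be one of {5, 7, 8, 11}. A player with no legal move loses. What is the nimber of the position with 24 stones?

1

G(0) = 0
G(1) = mex{} = 0
G(2) = mex{} = 0
G(3) = mex{} = 0
G(4) = mex{} = 0
G(5) = mex{0} = 1
G(6) = mex{0} = 1
G(7) = mex{0,0} = 1
G(8) = mex{0,0,0} = 1
G(9) = mex{0,0,0} = 1
G(10) = mex{1,0,0} = 2
G(11) = mex{1,0,0,0} = 2
G(12) = mex{1,1,0,0} = 2
G(13) = mex{1,1,1,0} = 2
G(14) = mex{1,1,1,0} = 2
G(15) = mex{2,1,1,0} = 3
G(16) = mex{2,1,1,1} = 0
G(17) = mex{2,2,1,1} = 0
G(18) = mex{2,2,2,1} = 0
G(19) = mex{2,2,2,1} = 0
G(20) = mex{3,2,2,1} = 0
G(21) = mex{0,2,2,2} = 1
G(22) = mex{0,3,2,2} = 1
G(23) = mex{0,0,3,2} = 1
G(24) = mex{0,0,0,2} = 1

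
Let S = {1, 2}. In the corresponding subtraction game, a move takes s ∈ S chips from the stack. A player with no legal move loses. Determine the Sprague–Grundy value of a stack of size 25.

n :  0  1  2  3  4  5  6  7  8  9 10 11 12 13 14 15 16 17 18 19 20 21 22 23 24 25
G :  0  1  2  0  1  2  0  1  2  0  1  2  0  1  2  0  1  2  0  1  2  0  1  2  0  1

1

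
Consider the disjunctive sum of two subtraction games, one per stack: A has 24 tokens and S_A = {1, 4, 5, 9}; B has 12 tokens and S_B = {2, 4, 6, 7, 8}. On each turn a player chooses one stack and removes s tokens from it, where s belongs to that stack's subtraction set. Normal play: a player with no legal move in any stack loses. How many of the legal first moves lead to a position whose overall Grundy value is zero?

2

Stack A, S = {1, 4, 5, 9}:
G(0) = 0
G(1) = mex{0} = 1
G(2) = mex{1} = 0
G(3) = mex{0} = 1
G(4) = mex{1,0} = 2
G(5) = mex{2,1,0} = 3
G(6) = mex{3,0,1} = 2
G(7) = mex{2,1,0} = 3
G(8) = mex{3,2,1} = 0
G(9) = mex{0,3,2,0} = 1
G(10) = mex{1,2,3,1} = 0
G(11) = mex{0,3,2,0} = 1
G(12) = mex{1,0,3,1} = 2
G(13) = mex{2,1,0,2} = 3
G(14) = mex{3,0,1,3} = 2
G(15) = mex{2,1,0,2} = 3
G(16) = mex{3,2,1,3} = 0
G(17) = mex{0,3,2,0} = 1
G(18) = mex{1,2,3,1} = 0
G(19) = mex{0,3,2,0} = 1
G(20) = mex{1,0,3,1} = 2
G(21) = mex{2,1,0,2} = 3
G(22) = mex{3,0,1,3} = 2
G(23) = mex{2,1,0,2} = 3
G(24) = mex{3,2,1,3} = 0
G_A(24) = 0.
Stack B, S = {2, 4, 6, 7, 8}:
n :  0  1  2  3  4  5  6  7  8  9 10 11 12
G :  0  0  1  1  2  2  3  3  4  4  0  0  1
G_B(12) = 1.
Combined Grundy value = 0 ⊕ 1 = 1.
A winning move leaves total XOR = 0, i.e. changes one component's Grundy value g to g ⊕ X where X is the current total.
Stack A: need g' = 0⊕1 = 1. Options: 24−1→G=3, 24−4→G=2, 24−5→G=1, 24−9→G=3. Hits: 1.
Stack B: need g' = 1⊕1 = 0. Options: 12−2→G=0, 12−4→G=4, 12−6→G=3, 12−7→G=2, 12−8→G=2. Hits: 1.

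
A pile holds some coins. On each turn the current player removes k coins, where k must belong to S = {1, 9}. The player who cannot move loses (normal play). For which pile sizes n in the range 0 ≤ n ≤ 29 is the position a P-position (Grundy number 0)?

n :  0  1  2  3  4  5  6  7  8  9 10 11 12 13 14 15 16 17 18 19 20 21 22 23 24 25 26 27 28 29
G :  0  1  0  1  0  1  0  1  0  1  0  1  0  1  0  1  0  1  0  1  0  1  0  1  0  1  0  1  0  1
P-positions are exactly the n with G(n) = 0.

0, 2, 4, 6, 8, 10, 12, 14, 16, 18, 20, 22, 24, 26, 28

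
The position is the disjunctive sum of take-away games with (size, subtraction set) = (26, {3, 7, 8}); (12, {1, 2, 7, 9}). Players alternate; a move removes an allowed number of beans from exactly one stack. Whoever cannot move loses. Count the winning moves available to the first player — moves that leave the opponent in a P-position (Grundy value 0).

3

Stack A, S = {3, 7, 8}:
G(0) = 0
G(1) = mex{} = 0
G(2) = mex{} = 0
G(3) = mex{0} = 1
G(4) = mex{0} = 1
G(5) = mex{0} = 1
G(6) = mex{1} = 0
G(7) = mex{1,0} = 2
G(8) = mex{1,0,0} = 2
G(9) = mex{0,0,0} = 1
G(10) = mex{2,1,0} = 3
G(11) = mex{2,1,1} = 0
G(12) = mex{1,1,1} = 0
G(13) = mex{3,0,1} = 2
G(14) = mex{0,2,0} = 1
G(15) = mex{0,2,2} = 1
G(16) = mex{2,1,2} = 0
G(17) = mex{1,3,1} = 0
G(18) = mex{1,0,3} = 2
G(19) = mex{0,0,0} = 1
G(20) = mex{0,2,0} = 1
G(21) = mex{2,1,2} = 0
G(22) = mex{1,1,1} = 0
G(23) = mex{1,0,1} = 2
G(24) = mex{0,0,0} = 1
G(25) = mex{0,2,0} = 1
G(26) = mex{2,1,2} = 0
G_A(26) = 0.
Stack B, S = {1, 2, 7, 9}:
G(0) = 0
G(1) = mex{0} = 1
G(2) = mex{1,0} = 2
G(3) = mex{2,1} = 0
G(4) = mex{0,2} = 1
G(5) = mex{1,0} = 2
G(6) = mex{2,1} = 0
G(7) = mex{0,2,0} = 1
G(8) = mex{1,0,1} = 2
G(9) = mex{2,1,2,0} = 3
G(10) = mex{3,2,0,1} = 4
G(11) = mex{4,3,1,2} = 0
G(12) = mex{0,4,2,0} = 1
G_B(12) = 1.
Combined Grundy value = 0 ⊕ 1 = 1.
A winning move leaves total XOR = 0, i.e. changes one component's Grundy value g to g ⊕ X where X is the current total.
Stack A: need g' = 0⊕1 = 1. Options: 26−3→G=2, 26−7→G=1, 26−8→G=2. Hits: 1.
Stack B: need g' = 1⊕1 = 0. Options: 12−1→G=0, 12−2→G=4, 12−7→G=2, 12−9→G=0. Hits: 2.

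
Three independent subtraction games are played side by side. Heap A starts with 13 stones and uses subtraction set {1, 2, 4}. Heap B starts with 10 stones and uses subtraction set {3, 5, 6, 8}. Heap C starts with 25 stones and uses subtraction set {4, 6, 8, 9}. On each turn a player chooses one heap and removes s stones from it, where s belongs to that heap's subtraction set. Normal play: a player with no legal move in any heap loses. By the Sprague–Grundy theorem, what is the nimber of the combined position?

1

Heap A, S = {1, 2, 4}:
n :  0  1  2  3  4  5  6  7  8  9 10 11 12 13
G :  0  1  2  0  1  2  0  1  2  0  1  2  0  1
G_A(13) = 1.
Heap B, S = {3, 5, 6, 8}:
G(0) = 0
G(1) = mex{} = 0
G(2) = mex{} = 0
G(3) = mex{0} = 1
G(4) = mex{0} = 1
G(5) = mex{0,0} = 1
G(6) = mex{1,0,0} = 2
G(7) = mex{1,0,0} = 2
G(8) = mex{1,1,0,0} = 2
G(9) = mex{2,1,1,0} = 3
G(10) = mex{2,1,1,0} = 3
G_B(10) = 3.
Heap C, S = {4, 6, 8, 9}:
G(0) = 0
G(1) = mex{} = 0
G(2) = mex{} = 0
G(3) = mex{} = 0
G(4) = mex{0} = 1
G(5) = mex{0} = 1
G(6) = mex{0,0} = 1
G(7) = mex{0,0} = 1
G(8) = mex{1,0,0} = 2
G(9) = mex{1,0,0,0} = 2
G(10) = mex{1,1,0,0} = 2
G(11) = mex{1,1,0,0} = 2
G(12) = mex{2,1,1,0} = 3
G(13) = mex{2,1,1,1} = 0
G(14) = mex{2,2,1,1} = 0
G(15) = mex{2,2,1,1} = 0
G(16) = mex{3,2,2,1} = 0
G(17) = mex{0,2,2,2} = 1
G(18) = mex{0,3,2,2} = 1
G(19) = mex{0,0,2,2} = 1
G(20) = mex{0,0,3,2} = 1
G(21) = mex{1,0,0,3} = 2
G(22) = mex{1,0,0,0} = 2
G(23) = mex{1,1,0,0} = 2
G(24) = mex{1,1,0,0} = 2
G(25) = mex{2,1,1,0} = 3
G_C(25) = 3.
Combined Grundy value = 1 ⊕ 3 ⊕ 3 = 1.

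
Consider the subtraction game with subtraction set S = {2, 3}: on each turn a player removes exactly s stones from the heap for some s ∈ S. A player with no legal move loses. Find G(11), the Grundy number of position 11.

0

G(0) = 0
G(1) = mex{} = 0
G(2) = mex{0} = 1
G(3) = mex{0,0} = 1
G(4) = mex{1,0} = 2
G(5) = mex{1,1} = 0
G(6) = mex{2,1} = 0
G(7) = mex{0,2} = 1
G(8) = mex{0,0} = 1
G(9) = mex{1,0} = 2
G(10) = mex{1,1} = 0
G(11) = mex{2,1} = 0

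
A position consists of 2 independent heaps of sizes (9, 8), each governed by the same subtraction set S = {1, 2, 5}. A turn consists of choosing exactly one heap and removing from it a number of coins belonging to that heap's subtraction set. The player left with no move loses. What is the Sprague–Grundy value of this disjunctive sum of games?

All heaps use S = {1, 2, 5}:
G(0) = 0
G(1) = mex{0} = 1
G(2) = mex{1,0} = 2
G(3) = mex{2,1} = 0
G(4) = mex{0,2} = 1
G(5) = mex{1,0,0} = 2
G(6) = mex{2,1,1} = 0
G(7) = mex{0,2,2} = 1
G(8) = mex{1,0,0} = 2
G(9) = mex{2,1,1} = 0
Heap A: G(9) = 0.
Heap B: G(8) = 2.
Combined Grundy value = 0 ⊕ 2 = 2.

2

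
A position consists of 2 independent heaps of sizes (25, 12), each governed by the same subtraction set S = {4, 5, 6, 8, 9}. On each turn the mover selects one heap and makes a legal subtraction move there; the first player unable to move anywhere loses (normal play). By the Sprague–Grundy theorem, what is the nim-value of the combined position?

All heaps use S = {4, 5, 6, 8, 9}:
n :  0  1  2  3  4  5  6  7  8  9 10 11 12 13 14 15 16 17 18 19 20 21 22 23 24 25
G :  0  0  0  0  1  1  1  1  2  2  2  2  3  0  0  0  0  1  1  1  1  2  2  2  2  3
Heap A: G(25) = 3.
Heap B: G(12) = 3.
Combined Grundy value = 3 ⊕ 3 = 0.

0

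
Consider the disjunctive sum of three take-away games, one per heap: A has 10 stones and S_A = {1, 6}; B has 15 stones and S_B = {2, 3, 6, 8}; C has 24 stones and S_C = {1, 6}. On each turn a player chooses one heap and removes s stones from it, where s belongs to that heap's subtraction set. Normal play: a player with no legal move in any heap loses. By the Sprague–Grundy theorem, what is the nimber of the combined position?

0

Heap A, S = {1, 6}:
n :  0  1  2  3  4  5  6  7  8  9 10
G :  0  1  0  1  0  1  2  0  1  0  1
G_A(10) = 1.
Heap B, S = {2, 3, 6, 8}:
n :  0  1  2  3  4  5  6  7  8  9 10 11 12 13 14 15
G :  0  0  1  1  2  0  3  1  2  2  0  3  1  2  0  0
G_B(15) = 0.
Heap C, S = {1, 6}:
G(0) = 0
G(1) = mex{0} = 1
G(2) = mex{1} = 0
G(3) = mex{0} = 1
G(4) = mex{1} = 0
G(5) = mex{0} = 1
G(6) = mex{1,0} = 2
G(7) = mex{2,1} = 0
G(8) = mex{0,0} = 1
G(9) = mex{1,1} = 0
G(10) = mex{0,0} = 1
G(11) = mex{1,1} = 0
G(12) = mex{0,2} = 1
G(13) = mex{1,0} = 2
G(14) = mex{2,1} = 0
G(15) = mex{0,0} = 1
G(16) = mex{1,1} = 0
G(17) = mex{0,0} = 1
G(18) = mex{1,1} = 0
G(19) = mex{0,2} = 1
G(20) = mex{1,0} = 2
G(21) = mex{2,1} = 0
G(22) = mex{0,0} = 1
G(23) = mex{1,1} = 0
G(24) = mex{0,0} = 1
G_C(24) = 1.
Combined Grundy value = 1 ⊕ 0 ⊕ 1 = 0.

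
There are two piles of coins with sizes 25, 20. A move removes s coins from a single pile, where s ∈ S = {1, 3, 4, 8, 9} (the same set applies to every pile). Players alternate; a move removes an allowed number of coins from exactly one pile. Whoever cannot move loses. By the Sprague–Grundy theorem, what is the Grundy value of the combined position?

All piles use S = {1, 3, 4, 8, 9}:
n :  0  1  2  3  4  5  6  7  8  9 10 11 12 13 14 15 16 17 18 19 20 21 22 23 24 25
G :  0  1  0  1  2  3  2  0  1  4  3  2  0  1  0  1  2  3  2  0  1  4  3  2  0  1
Pile A: G(25) = 1.
Pile B: G(20) = 1.
Combined Grundy value = 1 ⊕ 1 = 0.

0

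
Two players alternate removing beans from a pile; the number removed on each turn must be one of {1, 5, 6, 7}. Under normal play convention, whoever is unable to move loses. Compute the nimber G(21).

n :  0  1  2  3  4  5  6  7  8  9 10 11 12 13 14 15 16 17 18 19 20 21
G :  0  1  0  1  0  1  2  3  2  3  2  3  0  1  0  1  0  1  2  3  2  3

3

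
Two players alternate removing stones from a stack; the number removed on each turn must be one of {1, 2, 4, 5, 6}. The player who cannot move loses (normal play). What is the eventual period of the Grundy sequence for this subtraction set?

G(0) = 0
G(1) = mex{0} = 1
G(2) = mex{1,0} = 2
G(3) = mex{2,1} = 0
G(4) = mex{0,2,0} = 1
G(5) = mex{1,0,1,0} = 2
G(6) = mex{2,1,2,1,0} = 3
G(7) = mex{3,2,0,2,1} = 4
G(8) = mex{4,3,1,0,2} = 5
G(9) = mex{5,4,2,1,0} = 3
G(10) = mex{3,5,3,2,1} = 0
G(11) = mex{0,3,4,3,2} = 1
G(12) = mex{1,0,5,4,3} = 2
G(13) = mex{2,1,3,5,4} = 0
G(14) = mex{0,2,0,3,5} = 1
G(15) = mex{1,0,1,0,3} = 2
G(16) = mex{2,1,2,1,0} = 3
G(17) = mex{3,2,0,2,1} = 4
G(18) = mex{4,3,1,0,2} = 5
G(19) = mex{5,4,2,1,0} = 3
G(20) = mex{3,5,3,2,1} = 0
G(21) = mex{0,3,4,3,2} = 1
G(n+10) = G(n) holds for n = 0,…,5 (a full window of length max(S) = 6), so the sequence is purely periodic with period 10.

10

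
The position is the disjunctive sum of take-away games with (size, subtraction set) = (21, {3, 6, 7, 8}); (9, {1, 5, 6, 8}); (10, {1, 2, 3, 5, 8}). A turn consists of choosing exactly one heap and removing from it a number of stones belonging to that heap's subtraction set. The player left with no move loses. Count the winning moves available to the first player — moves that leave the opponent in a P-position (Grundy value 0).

Heap A, S = {3, 6, 7, 8}:
G(0) = 0
G(1) = mex{} = 0
G(2) = mex{} = 0
G(3) = mex{0} = 1
G(4) = mex{0} = 1
G(5) = mex{0} = 1
G(6) = mex{1,0} = 2
G(7) = mex{1,0,0} = 2
G(8) = mex{1,0,0,0} = 2
G(9) = mex{2,1,0,0} = 3
G(10) = mex{2,1,1,0} = 3
G(11) = mex{2,1,1,1} = 0
G(12) = mex{3,2,1,1} = 0
G(13) = mex{3,2,2,1} = 0
G(14) = mex{0,2,2,2} = 1
G(15) = mex{0,3,2,2} = 1
G(16) = mex{0,3,3,2} = 1
G(17) = mex{1,0,3,3} = 2
G(18) = mex{1,0,0,3} = 2
G(19) = mex{1,0,0,0} = 2
G(20) = mex{2,1,0,0} = 3
G(21) = mex{2,1,1,0} = 3
G_A(21) = 3.
Heap B, S = {1, 5, 6, 8}:
n : 0 1 2 3 4 5 6 7 8 9
G : 0 1 0 1 0 1 2 3 2 3
G_B(9) = 3.
Heap C, S = {1, 2, 3, 5, 8}:
G(0) = 0
G(1) = mex{0} = 1
G(2) = mex{1,0} = 2
G(3) = mex{2,1,0} = 3
G(4) = mex{3,2,1} = 0
G(5) = mex{0,3,2,0} = 1
G(6) = mex{1,0,3,1} = 2
G(7) = mex{2,1,0,2} = 3
G(8) = mex{3,2,1,3,0} = 4
G(9) = mex{4,3,2,0,1} = 5
G(10) = mex{5,4,3,1,2} = 0
G_C(10) = 0.
Combined Grundy value = 3 ⊕ 3 ⊕ 0 = 0.
A winning move leaves total XOR = 0, i.e. changes one component's Grundy value g to g ⊕ X where X is the current total.
Heap A: target g' = 3⊕0 = 3, but every legal move changes the Grundy value (mex property), so 0 moves.
Heap B: target g' = 3⊕0 = 3, but every legal move changes the Grundy value (mex property), so 0 moves.
Heap C: target g' = 0⊕0 = 0, but every legal move changes the Grundy value (mex property), so 0 moves.

0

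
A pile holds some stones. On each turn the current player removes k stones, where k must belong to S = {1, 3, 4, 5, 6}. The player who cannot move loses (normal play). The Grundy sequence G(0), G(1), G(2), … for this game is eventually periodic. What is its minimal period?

9

G(0) = 0
G(1) = mex{0} = 1
G(2) = mex{1} = 0
G(3) = mex{0,0} = 1
G(4) = mex{1,1,0} = 2
G(5) = mex{2,0,1,0} = 3
G(6) = mex{3,1,0,1,0} = 2
G(7) = mex{2,2,1,0,1} = 3
G(8) = mex{3,3,2,1,0} = 4
G(9) = mex{4,2,3,2,1} = 0
G(10) = mex{0,3,2,3,2} = 1
G(11) = mex{1,4,3,2,3} = 0
G(12) = mex{0,0,4,3,2} = 1
G(13) = mex{1,1,0,4,3} = 2
G(14) = mex{2,0,1,0,4} = 3
G(15) = mex{3,1,0,1,0} = 2
G(16) = mex{2,2,1,0,1} = 3
G(17) = mex{3,3,2,1,0} = 4
G(18) = mex{4,2,3,2,1} = 0
G(19) = mex{0,3,2,3,2} = 1
G(n+9) = G(n) holds for n = 0,…,5 (a full window of length max(S) = 6), so the sequence is purely periodic with period 9.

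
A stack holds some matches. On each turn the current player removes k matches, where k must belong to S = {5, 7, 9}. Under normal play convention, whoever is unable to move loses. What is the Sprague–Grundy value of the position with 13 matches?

G(0) = 0
G(1) = mex{} = 0
G(2) = mex{} = 0
G(3) = mex{} = 0
G(4) = mex{} = 0
G(5) = mex{0} = 1
G(6) = mex{0} = 1
G(7) = mex{0,0} = 1
G(8) = mex{0,0} = 1
G(9) = mex{0,0,0} = 1
G(10) = mex{1,0,0} = 2
G(11) = mex{1,0,0} = 2
G(12) = mex{1,1,0} = 2
G(13) = mex{1,1,0} = 2

2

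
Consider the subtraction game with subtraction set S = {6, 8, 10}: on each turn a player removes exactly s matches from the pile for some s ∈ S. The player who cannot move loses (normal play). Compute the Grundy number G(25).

1

n :  0  1  2  3  4  5  6  7  8  9 10 11 12 13 14 15 16 17 18 19 20 21 22 23 24 25
G :  0  0  0  0  0  0  1  1  1  1  1  1  2  2  2  2  0  0  0  0  0  0  1  1  1  1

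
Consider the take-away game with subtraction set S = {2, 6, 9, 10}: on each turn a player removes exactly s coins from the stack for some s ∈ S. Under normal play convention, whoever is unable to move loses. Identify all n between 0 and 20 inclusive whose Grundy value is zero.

G(0) = 0
G(1) = mex{} = 0
G(2) = mex{0} = 1
G(3) = mex{0} = 1
G(4) = mex{1} = 0
G(5) = mex{1} = 0
G(6) = mex{0,0} = 1
G(7) = mex{0,0} = 1
G(8) = mex{1,1} = 0
G(9) = mex{1,1,0} = 2
G(10) = mex{0,0,0,0} = 1
G(11) = mex{2,0,1,0} = 3
G(12) = mex{1,1,1,1} = 0
G(13) = mex{3,1,0,1} = 2
G(14) = mex{0,0,0,0} = 1
G(15) = mex{2,2,1,0} = 3
G(16) = mex{1,1,1,1} = 0
G(17) = mex{3,3,0,1} = 2
G(18) = mex{0,0,2,0} = 1
G(19) = mex{2,2,1,2} = 0
G(20) = mex{1,1,3,1} = 0
P-positions are exactly the n with G(n) = 0.

0, 1, 4, 5, 8, 12, 16, 19, 20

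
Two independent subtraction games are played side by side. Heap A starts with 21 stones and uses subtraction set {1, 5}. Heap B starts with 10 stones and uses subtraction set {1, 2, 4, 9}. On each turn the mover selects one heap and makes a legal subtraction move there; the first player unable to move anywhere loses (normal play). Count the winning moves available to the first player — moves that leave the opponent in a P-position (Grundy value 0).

1

Heap A, S = {1, 5}:
G(0) = 0
G(1) = mex{0} = 1
G(2) = mex{1} = 0
G(3) = mex{0} = 1
G(4) = mex{1} = 0
G(5) = mex{0,0} = 1
G(6) = mex{1,1} = 0
G(7) = mex{0,0} = 1
G(8) = mex{1,1} = 0
G(9) = mex{0,0} = 1
G(10) = mex{1,1} = 0
G(11) = mex{0,0} = 1
G(12) = mex{1,1} = 0
G(13) = mex{0,0} = 1
G(14) = mex{1,1} = 0
G(15) = mex{0,0} = 1
G(16) = mex{1,1} = 0
G(17) = mex{0,0} = 1
G(18) = mex{1,1} = 0
G(19) = mex{0,0} = 1
G(20) = mex{1,1} = 0
G(21) = mex{0,0} = 1
G_A(21) = 1.
Heap B, S = {1, 2, 4, 9}:
G(0) = 0
G(1) = mex{0} = 1
G(2) = mex{1,0} = 2
G(3) = mex{2,1} = 0
G(4) = mex{0,2,0} = 1
G(5) = mex{1,0,1} = 2
G(6) = mex{2,1,2} = 0
G(7) = mex{0,2,0} = 1
G(8) = mex{1,0,1} = 2
G(9) = mex{2,1,2,0} = 3
G(10) = mex{3,2,0,1} = 4
G_B(10) = 4.
Combined Grundy value = 1 ⊕ 4 = 5.
A winning move leaves total XOR = 0, i.e. changes one component's Grundy value g to g ⊕ X where X is the current total.
Heap A: need g' = 1⊕5 = 4. Options: 21−1→G=0, 21−5→G=0. Hits: 0.
Heap B: need g' = 4⊕5 = 1. Options: 10−1→G=3, 10−2→G=2, 10−4→G=0, 10−9→G=1. Hits: 1.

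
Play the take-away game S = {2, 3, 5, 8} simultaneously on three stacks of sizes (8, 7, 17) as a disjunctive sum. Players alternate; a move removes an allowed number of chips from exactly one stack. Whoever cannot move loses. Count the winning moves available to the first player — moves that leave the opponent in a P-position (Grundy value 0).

All stacks use S = {2, 3, 5, 8}:
G(0) = 0
G(1) = mex{} = 0
G(2) = mex{0} = 1
G(3) = mex{0,0} = 1
G(4) = mex{1,0} = 2
G(5) = mex{1,1,0} = 2
G(6) = mex{2,1,0} = 3
G(7) = mex{2,2,1} = 0
G(8) = mex{3,2,1,0} = 4
G(9) = mex{0,3,2,0} = 1
G(10) = mex{4,0,2,1} = 3
G(11) = mex{1,4,3,1} = 0
G(12) = mex{3,1,0,2} = 4
G(13) = mex{0,3,4,2} = 1
G(14) = mex{4,0,1,3} = 2
G(15) = mex{1,4,3,0} = 2
G(16) = mex{2,1,0,4} = 3
G(17) = mex{2,2,4,1} = 0
Stack A: G(8) = 4.
Stack B: G(7) = 0.
Stack C: G(17) = 0.
Combined Grundy value = 4 ⊕ 0 ⊕ 0 = 4.
A winning move leaves total XOR = 0, i.e. changes one component's Grundy value g to g ⊕ X where X is the current total.
Stack A: need g' = 4⊕4 = 0. Options: 8−2→G=3, 8−3→G=2, 8−5→G=1, 8−8→G=0. Hits: 1.
Stack B: need g' = 0⊕4 = 4. Options: 7−2→G=2, 7−3→G=2, 7−5→G=1. Hits: 0.
Stack C: need g' = 0⊕4 = 4. Options: 17−2→G=2, 17−3→G=2, 17−5→G=4, 17−8→G=1. Hits: 1.

2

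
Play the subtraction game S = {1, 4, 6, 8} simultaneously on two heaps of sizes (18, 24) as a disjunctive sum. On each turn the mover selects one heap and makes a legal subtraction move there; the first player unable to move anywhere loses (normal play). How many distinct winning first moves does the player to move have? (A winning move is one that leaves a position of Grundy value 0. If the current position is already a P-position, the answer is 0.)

5

All heaps use S = {1, 4, 6, 8}:
G(0) = 0
G(1) = mex{0} = 1
G(2) = mex{1} = 0
G(3) = mex{0} = 1
G(4) = mex{1,0} = 2
G(5) = mex{2,1} = 0
G(6) = mex{0,0,0} = 1
G(7) = mex{1,1,1} = 0
G(8) = mex{0,2,0,0} = 1
G(9) = mex{1,0,1,1} = 2
G(10) = mex{2,1,2,0} = 3
G(11) = mex{3,0,0,1} = 2
G(12) = mex{2,1,1,2} = 0
G(13) = mex{0,2,0,0} = 1
G(14) = mex{1,3,1,1} = 0
G(15) = mex{0,2,2,0} = 1
G(16) = mex{1,0,3,1} = 2
G(17) = mex{2,1,2,2} = 0
G(18) = mex{0,0,0,3} = 1
G(19) = mex{1,1,1,2} = 0
G(20) = mex{0,2,0,0} = 1
G(21) = mex{1,0,1,1} = 2
G(22) = mex{2,1,2,0} = 3
G(23) = mex{3,0,0,1} = 2
G(24) = mex{2,1,1,2} = 0
Heap A: G(18) = 1.
Heap B: G(24) = 0.
Combined Grundy value = 1 ⊕ 0 = 1.
A winning move leaves total XOR = 0, i.e. changes one component's Grundy value g to g ⊕ X where X is the current total.
Heap A: need g' = 1⊕1 = 0. Options: 18−1→G=0, 18−4→G=0, 18−6→G=0, 18−8→G=3. Hits: 3.
Heap B: need g' = 0⊕1 = 1. Options: 24−1→G=2, 24−4→G=1, 24−6→G=1, 24−8→G=2. Hits: 2.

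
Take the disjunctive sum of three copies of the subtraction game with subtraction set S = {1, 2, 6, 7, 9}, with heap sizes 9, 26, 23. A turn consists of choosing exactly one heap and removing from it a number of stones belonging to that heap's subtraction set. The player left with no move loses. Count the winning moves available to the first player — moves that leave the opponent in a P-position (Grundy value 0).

2

All heaps use S = {1, 2, 6, 7, 9}:
G(0) = 0
G(1) = mex{0} = 1
G(2) = mex{1,0} = 2
G(3) = mex{2,1} = 0
G(4) = mex{0,2} = 1
G(5) = mex{1,0} = 2
G(6) = mex{2,1,0} = 3
G(7) = mex{3,2,1,0} = 4
G(8) = mex{4,3,2,1} = 0
G(9) = mex{0,4,0,2,0} = 1
G(10) = mex{1,0,1,0,1} = 2
G(11) = mex{2,1,2,1,2} = 0
G(12) = mex{0,2,3,2,0} = 1
G(13) = mex{1,0,4,3,1} = 2
G(14) = mex{2,1,0,4,2} = 3
G(15) = mex{3,2,1,0,3} = 4
G(16) = mex{4,3,2,1,4} = 0
G(17) = mex{0,4,0,2,0} = 1
G(18) = mex{1,0,1,0,1} = 2
G(19) = mex{2,1,2,1,2} = 0
G(20) = mex{0,2,3,2,0} = 1
G(21) = mex{1,0,4,3,1} = 2
G(22) = mex{2,1,0,4,2} = 3
G(23) = mex{3,2,1,0,3} = 4
G(24) = mex{4,3,2,1,4} = 0
G(25) = mex{0,4,0,2,0} = 1
G(26) = mex{1,0,1,0,1} = 2
Heap A: G(9) = 1.
Heap B: G(26) = 2.
Heap C: G(23) = 4.
Combined Grundy value = 1 ⊕ 2 ⊕ 4 = 7.
A winning move leaves total XOR = 0, i.e. changes one component's Grundy value g to g ⊕ X where X is the current total.
Heap A: need g' = 1⊕7 = 6. Options: 9−1→G=0, 9−2→G=4, 9−6→G=0, 9−7→G=2, 9−9→G=0. Hits: 0.
Heap B: need g' = 2⊕7 = 5. Options: 26−1→G=1, 26−2→G=0, 26−6→G=1, 26−7→G=0, 26−9→G=1. Hits: 0.
Heap C: need g' = 4⊕7 = 3. Options: 23−1→G=3, 23−2→G=2, 23−6→G=1, 23−7→G=0, 23−9→G=3. Hits: 2.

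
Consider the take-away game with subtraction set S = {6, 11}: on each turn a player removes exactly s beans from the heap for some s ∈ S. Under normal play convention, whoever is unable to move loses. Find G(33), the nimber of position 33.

n :  0  1  2  3  4  5  6  7  8  9 10 11 12 13 14 15 16 17 18 19 20 21 22 23 24 25 26 27 28 29 30 31 32 33
G :  0  0  0  0  0  0  1  1  1  1  1  1  2  2  2  2  2  0  0  0  0  0  0  1  1  1  1  1  1  2  2  2  2  2

2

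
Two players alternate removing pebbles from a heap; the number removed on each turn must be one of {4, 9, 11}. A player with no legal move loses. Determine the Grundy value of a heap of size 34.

3

n :  0  1  2  3  4  5  6  7  8  9 10 11 12 13 14 15 16 17 18 19 20 21 22 23 24 25 26 27 28 29 30 31 32 33 34
G :  0  0  0  0  1  1  1  1  0  2  2  2  1  3  3  0  0  2  0  1  1  0  1  0  2  1  3  1  0  2  2  0  1  0  3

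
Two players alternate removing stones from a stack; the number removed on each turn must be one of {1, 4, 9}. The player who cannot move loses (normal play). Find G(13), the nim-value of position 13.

1

n :  0  1  2  3  4  5  6  7  8  9 10 11 12 13
G :  0  1  0  1  2  0  1  0  1  2  0  1  0  1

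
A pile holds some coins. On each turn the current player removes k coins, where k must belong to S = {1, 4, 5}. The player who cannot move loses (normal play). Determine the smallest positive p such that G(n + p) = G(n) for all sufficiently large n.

8

n :  0  1  2  3  4  5  6  7  8  9 10 11 12 13 14 15 16 17
G :  0  1  0  1  2  3  2  3  0  1  0  1  2  3  2  3  0  1
G(n+8) = G(n) holds for n = 0,…,4 (a full window of length max(S) = 5), so the sequence is purely periodic with period 8.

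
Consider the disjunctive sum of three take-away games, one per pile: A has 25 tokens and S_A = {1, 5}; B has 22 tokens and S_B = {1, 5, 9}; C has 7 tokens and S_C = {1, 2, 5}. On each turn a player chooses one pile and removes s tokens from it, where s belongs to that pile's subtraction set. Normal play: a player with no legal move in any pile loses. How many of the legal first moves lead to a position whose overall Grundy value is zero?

Pile A, S = {1, 5}:
n :  0  1  2  3  4  5  6  7  8  9 10 11 12 13 14 15 16 17 18 19 20 21 22 23 24 25
G :  0  1  0  1  0  1  0  1  0  1  0  1  0  1  0  1  0  1  0  1  0  1  0  1  0  1
G_A(25) = 1.
Pile B, S = {1, 5, 9}:
n :  0  1  2  3  4  5  6  7  8  9 10 11 12 13 14 15 16 17 18 19 20 21 22
G :  0  1  0  1  0  1  0  1  0  1  0  1  0  1  0  1  0  1  0  1  0  1  0
G_B(22) = 0.
Pile C, S = {1, 2, 5}:
G(0) = 0
G(1) = mex{0} = 1
G(2) = mex{1,0} = 2
G(3) = mex{2,1} = 0
G(4) = mex{0,2} = 1
G(5) = mex{1,0,0} = 2
G(6) = mex{2,1,1} = 0
G(7) = mex{0,2,2} = 1
G_C(7) = 1.
Combined Grundy value = 1 ⊕ 0 ⊕ 1 = 0.
A winning move leaves total XOR = 0, i.e. changes one component's Grundy value g to g ⊕ X where X is the current total.
Pile A: target g' = 1⊕0 = 1, but every legal move changes the Grundy value (mex property), so 0 moves.
Pile B: target g' = 0⊕0 = 0, but every legal move changes the Grundy value (mex property), so 0 moves.
Pile C: target g' = 1⊕0 = 1, but every legal move changes the Grundy value (mex property), so 0 moves.

0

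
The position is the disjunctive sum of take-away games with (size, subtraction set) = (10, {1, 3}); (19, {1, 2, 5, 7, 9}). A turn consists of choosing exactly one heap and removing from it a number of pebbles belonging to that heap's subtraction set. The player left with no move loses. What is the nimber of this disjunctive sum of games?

2

Heap A, S = {1, 3}:
n :  0  1  2  3  4  5  6  7  8  9 10
G :  0  1  0  1  0  1  0  1  0  1  0
G_A(10) = 0.
Heap B, S = {1, 2, 5, 7, 9}:
n :  0  1  2  3  4  5  6  7  8  9 10 11 12 13 14 15 16 17 18 19
G :  0  1  2  0  1  2  0  1  2  3  4  5  3  4  0  1  2  0  1  2
G_B(19) = 2.
Combined Grundy value = 0 ⊕ 2 = 2.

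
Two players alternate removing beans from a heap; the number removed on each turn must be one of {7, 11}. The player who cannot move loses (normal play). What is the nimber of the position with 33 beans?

2

n :  0  1  2  3  4  5  6  7  8  9 10 11 12 13 14 15 16 17 18 19 20 21 22 23 24 25 26 27 28 29 30 31 32 33
G :  0  0  0  0  0  0  0  1  1  1  1  1  1  1  2  2  2  2  0  0  0  0  0  0  0  1  1  1  1  1  1  1  2  2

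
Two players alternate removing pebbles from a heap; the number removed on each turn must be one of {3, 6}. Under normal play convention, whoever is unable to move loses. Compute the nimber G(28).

0

G(0) = 0
G(1) = mex{} = 0
G(2) = mex{} = 0
G(3) = mex{0} = 1
G(4) = mex{0} = 1
G(5) = mex{0} = 1
G(6) = mex{1,0} = 2
G(7) = mex{1,0} = 2
G(8) = mex{1,0} = 2
G(9) = mex{2,1} = 0
G(10) = mex{2,1} = 0
G(11) = mex{2,1} = 0
G(12) = mex{0,2} = 1
G(13) = mex{0,2} = 1
G(14) = mex{0,2} = 1
G(15) = mex{1,0} = 2
G(16) = mex{1,0} = 2
G(17) = mex{1,0} = 2
G(18) = mex{2,1} = 0
G(19) = mex{2,1} = 0
G(20) = mex{2,1} = 0
G(21) = mex{0,2} = 1
G(22) = mex{0,2} = 1
G(23) = mex{0,2} = 1
G(24) = mex{1,0} = 2
G(25) = mex{1,0} = 2
G(26) = mex{1,0} = 2
G(27) = mex{2,1} = 0
G(28) = mex{2,1} = 0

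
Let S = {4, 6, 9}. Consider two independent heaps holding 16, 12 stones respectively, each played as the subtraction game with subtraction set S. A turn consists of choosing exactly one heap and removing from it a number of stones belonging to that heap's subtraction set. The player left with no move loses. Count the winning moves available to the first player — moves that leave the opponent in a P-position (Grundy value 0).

All heaps use S = {4, 6, 9}:
n :  0  1  2  3  4  5  6  7  8  9 10 11 12 13 14 15 16
G :  0  0  0  0  1  1  1  1  2  2  2  2  3  0  0  0  0
Heap A: G(16) = 0.
Heap B: G(12) = 3.
Combined Grundy value = 0 ⊕ 3 = 3.
A winning move leaves total XOR = 0, i.e. changes one component's Grundy value g to g ⊕ X where X is the current total.
Heap A: need g' = 0⊕3 = 3. Options: 16−4→G=3, 16−6→G=2, 16−9→G=1. Hits: 1.
Heap B: need g' = 3⊕3 = 0. Options: 12−4→G=2, 12−6→G=1, 12−9→G=0. Hits: 1.

2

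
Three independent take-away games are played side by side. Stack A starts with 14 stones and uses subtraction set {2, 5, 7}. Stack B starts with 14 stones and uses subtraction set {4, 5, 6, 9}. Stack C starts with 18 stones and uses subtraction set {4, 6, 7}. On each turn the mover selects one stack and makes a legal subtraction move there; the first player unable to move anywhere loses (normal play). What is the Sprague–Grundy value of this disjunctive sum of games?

1

Stack A, S = {2, 5, 7}:
G(0) = 0
G(1) = mex{} = 0
G(2) = mex{0} = 1
G(3) = mex{0} = 1
G(4) = mex{1} = 0
G(5) = mex{1,0} = 2
G(6) = mex{0,0} = 1
G(7) = mex{2,1,0} = 3
G(8) = mex{1,1,0} = 2
G(9) = mex{3,0,1} = 2
G(10) = mex{2,2,1} = 0
G(11) = mex{2,1,0} = 3
G(12) = mex{0,3,2} = 1
G(13) = mex{3,2,1} = 0
G(14) = mex{1,2,3} = 0
G_A(14) = 0.
Stack B, S = {4, 5, 6, 9}:
n :  0  1  2  3  4  5  6  7  8  9 10 11 12 13 14
G :  0  0  0  0  1  1  1  1  2  2  2  2  3  0  0
G_B(14) = 0.
Stack C, S = {4, 6, 7}:
n :  0  1  2  3  4  5  6  7  8  9 10 11 12 13 14 15 16 17 18
G :  0  0  0  0  1  1  1  1  2  2  2  0  0  0  0  1  1  1  1
G_C(18) = 1.
Combined Grundy value = 0 ⊕ 0 ⊕ 1 = 1.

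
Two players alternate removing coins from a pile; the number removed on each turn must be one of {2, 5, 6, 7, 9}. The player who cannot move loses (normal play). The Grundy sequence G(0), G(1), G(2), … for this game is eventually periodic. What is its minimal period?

26

G(0) = 0
G(1) = mex{} = 0
G(2) = mex{0} = 1
G(3) = mex{0} = 1
G(4) = mex{1} = 0
G(5) = mex{1,0} = 2
G(6) = mex{0,0,0} = 1
G(7) = mex{2,1,0,0} = 3
G(8) = mex{1,1,1,0} = 2
G(9) = mex{3,0,1,1,0} = 2
G(10) = mex{2,2,0,1,0} = 3
G(11) = mex{2,1,2,0,1} = 3
G(12) = mex{3,3,1,2,1} = 0
G(13) = mex{3,2,3,1,0} = 4
G(14) = mex{0,2,2,3,2} = 1
G(15) = mex{4,3,2,2,1} = 0
G(16) = mex{1,3,3,2,3} = 0
G(17) = mex{0,0,3,3,2} = 1
G(18) = mex{0,4,0,3,2} = 1
G(19) = mex{1,1,4,0,3} = 2
G(20) = mex{1,0,1,4,3} = 2
G(21) = mex{2,0,0,1,0} = 3
G(22) = mex{2,1,0,0,4} = 3
G(23) = mex{3,1,1,0,1} = 2
G(24) = mex{3,2,1,1,0} = 4
G(25) = mex{2,2,2,1,0} = 3
G(26) = mex{4,3,2,2,1} = 0
G(27) = mex{3,3,3,2,1} = 0
G(28) = mex{0,2,3,3,2} = 1
G(29) = mex{0,4,2,3,2} = 1
G(30) = mex{1,3,4,2,3} = 0
G(31) = mex{1,0,3,4,3} = 2
G(32) = mex{0,0,0,3,2} = 1
G(33) = mex{2,1,0,0,4} = 3
G(34) = mex{1,1,1,0,3} = 2
G(35) = mex{3,0,1,1,0} = 2
G(36) = mex{2,2,0,1,0} = 3
G(37) = mex{2,1,2,0,1} = 3
G(38) = mex{3,3,1,2,1} = 0
G(39) = mex{3,2,3,1,0} = 4
G(40) = mex{0,2,2,3,2} = 1
G(41) = mex{4,3,2,2,1} = 0
G(42) = mex{1,3,3,2,3} = 0
G(43) = mex{0,0,3,3,2} = 1
G(44) = mex{0,4,0,3,2} = 1
G(45) = mex{1,1,4,0,3} = 2
G(46) = mex{1,0,1,4,3} = 2
G(47) = mex{2,0,0,1,0} = 3
G(48) = mex{2,1,0,0,4} = 3
G(49) = mex{3,1,1,0,1} = 2
G(50) = mex{3,2,1,1,0} = 4
G(51) = mex{2,2,2,1,0} = 3
G(52) = mex{4,3,2,2,1} = 0
G(53) = mex{3,3,3,2,1} = 0
G(n+26) = G(n) holds for n = 0,…,8 (a full window of length max(S) = 9), so the sequence is purely periodic with period 26.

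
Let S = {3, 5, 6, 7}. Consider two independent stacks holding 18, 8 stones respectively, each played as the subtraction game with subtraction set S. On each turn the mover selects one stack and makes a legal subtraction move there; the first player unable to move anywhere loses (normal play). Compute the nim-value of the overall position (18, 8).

0

All stacks use S = {3, 5, 6, 7}:
n :  0  1  2  3  4  5  6  7  8  9 10 11 12 13 14 15 16 17 18
G :  0  0  0  1  1  1  2  2  2  3  0  0  0  1  1  1  2  2  2
Stack A: G(18) = 2.
Stack B: G(8) = 2.
Combined Grundy value = 2 ⊕ 2 = 0.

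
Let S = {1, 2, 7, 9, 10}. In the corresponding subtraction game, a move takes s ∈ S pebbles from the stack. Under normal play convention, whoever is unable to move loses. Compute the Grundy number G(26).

1

n :  0  1  2  3  4  5  6  7  8  9 10 11 12 13 14 15 16 17 18 19 20 21 22 23 24 25 26
G :  0  1  2  0  1  2  0  1  2  3  4  0  1  2  0  1  2  0  1  2  3  4  0  1  2  0  1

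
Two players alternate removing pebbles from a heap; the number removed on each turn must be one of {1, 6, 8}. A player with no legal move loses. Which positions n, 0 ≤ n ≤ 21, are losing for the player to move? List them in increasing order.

G(0) = 0
G(1) = mex{0} = 1
G(2) = mex{1} = 0
G(3) = mex{0} = 1
G(4) = mex{1} = 0
G(5) = mex{0} = 1
G(6) = mex{1,0} = 2
G(7) = mex{2,1} = 0
G(8) = mex{0,0,0} = 1
G(9) = mex{1,1,1} = 0
G(10) = mex{0,0,0} = 1
G(11) = mex{1,1,1} = 0
G(12) = mex{0,2,0} = 1
G(13) = mex{1,0,1} = 2
G(14) = mex{2,1,2} = 0
G(15) = mex{0,0,0} = 1
G(16) = mex{1,1,1} = 0
G(17) = mex{0,0,0} = 1
G(18) = mex{1,1,1} = 0
G(19) = mex{0,2,0} = 1
G(20) = mex{1,0,1} = 2
G(21) = mex{2,1,2} = 0
P-positions are exactly the n with G(n) = 0.

0, 2, 4, 7, 9, 11, 14, 16, 18, 21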